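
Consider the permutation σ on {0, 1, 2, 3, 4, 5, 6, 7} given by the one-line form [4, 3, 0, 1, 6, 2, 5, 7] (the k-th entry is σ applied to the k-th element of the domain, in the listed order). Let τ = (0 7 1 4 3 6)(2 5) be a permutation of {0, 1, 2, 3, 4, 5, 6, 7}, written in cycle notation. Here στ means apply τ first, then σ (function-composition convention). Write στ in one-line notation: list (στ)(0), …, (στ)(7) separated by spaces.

For each element, apply τ then σ: 0 → 7 → 7; 1 → 4 → 6; 2 → 5 → 2; 3 → 6 → 5; 4 → 3 → 1; 5 → 2 → 0; 6 → 0 → 4; 7 → 1 → 3.
So στ in one-line form is 7 6 2 5 1 0 4 3.

7 6 2 5 1 0 4 3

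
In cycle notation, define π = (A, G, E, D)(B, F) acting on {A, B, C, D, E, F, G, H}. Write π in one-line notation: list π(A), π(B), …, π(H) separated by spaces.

G F C A D B E H

Image by image: A↦G, B↦F, C↦C, D↦A, E↦D, F↦B, G↦E, H↦H.
Listing these in domain order gives G F C A D B E H.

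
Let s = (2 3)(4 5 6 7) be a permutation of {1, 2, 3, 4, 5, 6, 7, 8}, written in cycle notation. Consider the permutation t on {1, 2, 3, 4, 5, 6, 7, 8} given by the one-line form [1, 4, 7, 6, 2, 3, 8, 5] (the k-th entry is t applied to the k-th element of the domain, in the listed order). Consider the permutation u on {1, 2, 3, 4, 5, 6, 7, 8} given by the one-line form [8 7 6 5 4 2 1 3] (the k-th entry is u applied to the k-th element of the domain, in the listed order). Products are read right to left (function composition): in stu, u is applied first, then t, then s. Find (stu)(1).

6

(stu)(1) = s(t(u(1))). u(1) = 8, then t(8) = 5, then s(5) = 6, so the result is 6.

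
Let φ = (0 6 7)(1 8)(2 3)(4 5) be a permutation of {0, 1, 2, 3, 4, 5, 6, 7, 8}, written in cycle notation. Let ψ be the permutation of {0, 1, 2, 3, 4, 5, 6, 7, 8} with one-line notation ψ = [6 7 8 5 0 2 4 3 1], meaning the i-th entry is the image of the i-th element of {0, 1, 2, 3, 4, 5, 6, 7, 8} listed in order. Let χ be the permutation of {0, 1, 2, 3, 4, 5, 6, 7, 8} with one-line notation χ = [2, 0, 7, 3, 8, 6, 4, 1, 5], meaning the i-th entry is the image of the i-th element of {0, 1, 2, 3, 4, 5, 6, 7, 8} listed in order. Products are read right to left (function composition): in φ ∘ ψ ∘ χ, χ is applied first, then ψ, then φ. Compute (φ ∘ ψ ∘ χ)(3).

Apply the permutations in order: χ(3) = 3, then ψ(3) = 5, then φ(5) = 4. So (φ ∘ ψ ∘ χ)(3) = 4.

4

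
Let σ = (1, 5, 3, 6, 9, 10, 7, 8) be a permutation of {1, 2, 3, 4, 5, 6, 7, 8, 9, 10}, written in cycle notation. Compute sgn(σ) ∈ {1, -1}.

The cycle lengths are 8, 1, 1.
A cycle is odd iff its length is even; σ has 1 even-length cycle, so sgn(σ) = (−1)^1 and σ is odd.

-1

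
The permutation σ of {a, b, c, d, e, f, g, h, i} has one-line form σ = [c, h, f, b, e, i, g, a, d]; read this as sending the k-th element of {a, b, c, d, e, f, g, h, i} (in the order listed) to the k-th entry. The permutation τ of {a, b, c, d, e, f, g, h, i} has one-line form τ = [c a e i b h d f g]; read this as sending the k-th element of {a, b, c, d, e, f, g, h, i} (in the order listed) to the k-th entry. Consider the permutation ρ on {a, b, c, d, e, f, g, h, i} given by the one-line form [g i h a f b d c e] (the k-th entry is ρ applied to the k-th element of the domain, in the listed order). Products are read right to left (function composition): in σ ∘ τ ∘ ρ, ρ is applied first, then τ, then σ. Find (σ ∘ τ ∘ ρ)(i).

h

(σ ∘ τ ∘ ρ)(i) = σ(τ(ρ(i))). ρ(i) = e, then τ(e) = b, then σ(b) = h, so the result is h.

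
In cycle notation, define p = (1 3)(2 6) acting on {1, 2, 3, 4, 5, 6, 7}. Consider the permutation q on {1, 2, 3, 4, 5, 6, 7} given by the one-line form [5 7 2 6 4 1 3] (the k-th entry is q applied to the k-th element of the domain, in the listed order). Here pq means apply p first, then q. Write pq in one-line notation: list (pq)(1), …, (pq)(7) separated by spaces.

(pq)(x) = q(p(x)). Computing each image: q(p(1)) = q(3) = 2, q(p(2)) = q(6) = 1, q(p(3)) = q(1) = 5, q(p(4)) = q(4) = 6, q(p(5)) = q(5) = 4, q(p(6)) = q(2) = 7, q(p(7)) = q(7) = 3.
Hence pq = [2 1 5 6 4 7 3].

2 1 5 6 4 7 3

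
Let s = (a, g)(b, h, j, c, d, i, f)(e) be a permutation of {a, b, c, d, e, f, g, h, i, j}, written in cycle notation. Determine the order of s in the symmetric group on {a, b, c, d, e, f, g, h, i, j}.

The cycle type of s is (7, 2, 1).
The order of s is the least common multiple of its cycle lengths: lcm(7, 2) = 14.

14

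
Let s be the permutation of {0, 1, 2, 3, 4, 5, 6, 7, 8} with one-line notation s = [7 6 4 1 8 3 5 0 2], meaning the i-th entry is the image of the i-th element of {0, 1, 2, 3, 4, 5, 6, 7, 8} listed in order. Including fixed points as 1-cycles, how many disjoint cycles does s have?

3

The cycle decomposition is (0, 7)(1, 6, 5, 3)(2, 4, 8), which has 3 cycles (counting 1-cycles).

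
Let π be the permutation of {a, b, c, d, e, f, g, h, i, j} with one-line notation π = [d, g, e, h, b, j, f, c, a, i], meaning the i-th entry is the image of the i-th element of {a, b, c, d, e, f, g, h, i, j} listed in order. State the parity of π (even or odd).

In disjoint-cycle form the cycle lengths are 10.
A cycle of length ℓ contributes ℓ−1 transpositions, so π is a product of 9 transpositions — odd.

odd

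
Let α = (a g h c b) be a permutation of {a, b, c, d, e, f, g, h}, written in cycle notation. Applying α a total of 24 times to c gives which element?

c lies in the 5-cycle (a g h c b).
Powers repeat with period 5 on this cycle, and 24 mod 5 = 4, so α^24(c) = α^4(c).
Stepping 4 places around the cycle: c → b → a → g → h.

h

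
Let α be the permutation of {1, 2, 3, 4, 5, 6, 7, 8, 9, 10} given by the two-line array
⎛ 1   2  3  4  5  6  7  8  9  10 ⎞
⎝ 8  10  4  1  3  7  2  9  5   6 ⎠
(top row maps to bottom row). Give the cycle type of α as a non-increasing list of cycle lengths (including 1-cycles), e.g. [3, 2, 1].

The disjoint cycles are (1 8 9 5 3 4)(2 10 6 7), with lengths 6, 4 in non-increasing order.

[6, 4]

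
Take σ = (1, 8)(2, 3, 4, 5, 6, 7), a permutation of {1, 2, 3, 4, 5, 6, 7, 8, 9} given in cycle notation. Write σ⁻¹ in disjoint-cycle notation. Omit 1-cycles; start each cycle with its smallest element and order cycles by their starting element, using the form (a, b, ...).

If σ sends a → b within a cycle, σ⁻¹ sends b → a; equivalently, reverse each cycle.
After reversing and putting each cycle's least element first, σ⁻¹ = (1, 8)(2, 7, 6, 5, 4, 3).

(1, 8)(2, 7, 6, 5, 4, 3)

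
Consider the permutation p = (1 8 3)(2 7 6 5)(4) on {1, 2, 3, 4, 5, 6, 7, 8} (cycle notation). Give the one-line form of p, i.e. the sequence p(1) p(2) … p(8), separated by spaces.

8 7 1 4 2 5 6 3

Image by image: 1↦8, 2↦7, 3↦1, 4↦4, 5↦2, 6↦5, 7↦6, 8↦3.
Listing these in domain order gives 8 7 1 4 2 5 6 3.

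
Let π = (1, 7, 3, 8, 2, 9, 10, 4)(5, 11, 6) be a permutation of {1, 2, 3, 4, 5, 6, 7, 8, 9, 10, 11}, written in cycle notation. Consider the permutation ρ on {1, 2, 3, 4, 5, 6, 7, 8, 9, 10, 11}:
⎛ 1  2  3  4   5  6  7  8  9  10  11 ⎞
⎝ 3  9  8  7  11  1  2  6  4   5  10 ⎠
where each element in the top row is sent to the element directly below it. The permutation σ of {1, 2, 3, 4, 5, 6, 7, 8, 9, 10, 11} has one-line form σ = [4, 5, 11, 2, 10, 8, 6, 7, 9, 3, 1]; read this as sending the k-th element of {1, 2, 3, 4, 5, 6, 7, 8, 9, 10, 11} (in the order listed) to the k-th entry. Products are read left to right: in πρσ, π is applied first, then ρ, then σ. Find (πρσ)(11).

4

(πρσ)(11) = σ(ρ(π(11))). π(11) = 6, then ρ(6) = 1, then σ(1) = 4, so the result is 4.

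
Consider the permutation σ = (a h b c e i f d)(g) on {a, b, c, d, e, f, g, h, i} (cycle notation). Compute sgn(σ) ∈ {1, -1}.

-1

The cycle lengths are 8, 1.
A cycle is odd iff its length is even; σ has 1 even-length cycle, so sgn(σ) = (−1)^1 and σ is odd.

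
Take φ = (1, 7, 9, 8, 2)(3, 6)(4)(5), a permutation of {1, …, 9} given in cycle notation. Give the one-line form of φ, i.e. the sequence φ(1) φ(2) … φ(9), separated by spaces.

7 1 6 4 5 3 9 2 8

Each element maps to the next entry in its cycle (wrapping to the front): 1→7, 2→1, 3→6, 4→4, 5→5, 6→3, 7→9, 8→2, 9→8.
Listing these in domain order gives 7 1 6 4 5 3 9 2 8.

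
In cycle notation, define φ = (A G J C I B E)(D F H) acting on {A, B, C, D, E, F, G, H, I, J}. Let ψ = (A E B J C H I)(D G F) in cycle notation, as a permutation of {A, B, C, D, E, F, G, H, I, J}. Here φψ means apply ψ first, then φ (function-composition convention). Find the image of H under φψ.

B

(φψ)(H) = φ(ψ(H)). ψ(H) = I, then φ(I) = B. So (φψ)(H) = B.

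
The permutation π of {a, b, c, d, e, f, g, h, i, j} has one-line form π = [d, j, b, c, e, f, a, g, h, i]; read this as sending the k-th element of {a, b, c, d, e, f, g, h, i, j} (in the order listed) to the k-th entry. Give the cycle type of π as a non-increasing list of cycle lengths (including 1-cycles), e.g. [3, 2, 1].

[8, 1, 1]

The disjoint cycles are (a d c b j i h g)(e)(f), with lengths 8, 1, 1 in non-increasing order.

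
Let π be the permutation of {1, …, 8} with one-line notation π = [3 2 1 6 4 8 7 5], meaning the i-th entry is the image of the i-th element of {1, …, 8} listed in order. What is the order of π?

4

Writing π as disjoint cycles, the cycle lengths are 4, 2, 1, 1.
The order of π is the least common multiple of its cycle lengths: lcm(4, 2) = 4.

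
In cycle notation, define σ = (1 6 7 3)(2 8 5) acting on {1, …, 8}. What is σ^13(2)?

2 lies in the 3-cycle (2 8 5).
Powers repeat with period 3 on this cycle, and 13 mod 3 = 1, so σ^13(2) = σ^1(2).
Stepping 1 place around the cycle: 2 → 8.

8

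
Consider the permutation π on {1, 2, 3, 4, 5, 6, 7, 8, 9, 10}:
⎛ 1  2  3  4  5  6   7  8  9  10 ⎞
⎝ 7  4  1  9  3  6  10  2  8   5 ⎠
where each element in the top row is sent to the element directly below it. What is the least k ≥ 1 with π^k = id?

Writing π as disjoint cycles, the cycle lengths are 5, 4, 1.
The order of π is the least common multiple of its cycle lengths: lcm(5, 4) = 20.

20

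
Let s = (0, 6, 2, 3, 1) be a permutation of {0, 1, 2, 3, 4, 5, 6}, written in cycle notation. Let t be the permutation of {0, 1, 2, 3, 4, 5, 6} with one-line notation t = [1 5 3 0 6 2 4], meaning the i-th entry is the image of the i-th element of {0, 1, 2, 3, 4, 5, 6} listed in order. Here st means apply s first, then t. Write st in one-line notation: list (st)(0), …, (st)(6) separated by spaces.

4 1 0 5 6 2 3

(st)(x) = t(s(x)). Computing each image: t(s(0)) = t(6) = 4, t(s(1)) = t(0) = 1, t(s(2)) = t(3) = 0, t(s(3)) = t(1) = 5, t(s(4)) = t(4) = 6, t(s(5)) = t(5) = 2, t(s(6)) = t(2) = 3.
Hence st = [4 1 0 5 6 2 3].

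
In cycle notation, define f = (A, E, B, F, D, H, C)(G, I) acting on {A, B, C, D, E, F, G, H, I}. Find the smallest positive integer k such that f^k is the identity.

14

The cycle type of f is (7, 2).
The order of f is the least common multiple of its cycle lengths: lcm(7, 2) = 14.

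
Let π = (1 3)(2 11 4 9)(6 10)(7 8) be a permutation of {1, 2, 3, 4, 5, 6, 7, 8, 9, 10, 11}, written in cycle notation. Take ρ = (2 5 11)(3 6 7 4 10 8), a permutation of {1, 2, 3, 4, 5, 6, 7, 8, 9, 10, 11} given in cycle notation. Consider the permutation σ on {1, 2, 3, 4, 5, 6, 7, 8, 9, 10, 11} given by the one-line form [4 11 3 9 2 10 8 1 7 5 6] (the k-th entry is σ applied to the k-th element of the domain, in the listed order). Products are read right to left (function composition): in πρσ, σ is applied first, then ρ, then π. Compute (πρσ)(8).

Apply the permutations in order: σ(8) = 1, then ρ(1) = 1, then π(1) = 3. So (πρσ)(8) = 3.

3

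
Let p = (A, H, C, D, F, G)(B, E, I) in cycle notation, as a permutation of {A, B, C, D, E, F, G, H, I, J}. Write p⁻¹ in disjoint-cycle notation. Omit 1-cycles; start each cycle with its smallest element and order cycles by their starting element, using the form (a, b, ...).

If p sends a → b within a cycle, p⁻¹ sends b → a; equivalently, reverse each cycle.
Reversing each cycle of p and rotating so the smallest element leads gives (A, G, F, D, C, H)(B, I, E).

(A, G, F, D, C, H)(B, I, E)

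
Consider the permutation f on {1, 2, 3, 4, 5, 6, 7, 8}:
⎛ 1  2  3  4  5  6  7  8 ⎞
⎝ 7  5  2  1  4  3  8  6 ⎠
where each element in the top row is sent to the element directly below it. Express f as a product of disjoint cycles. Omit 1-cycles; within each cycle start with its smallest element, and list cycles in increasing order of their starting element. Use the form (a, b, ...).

(1, 7, 8, 6, 3, 2, 5, 4)

From 1: 1 → 7 → 8 → 6 → 3 → 2 → 5 → 4 → 1, closing the cycle (1, 7, 8, 6, 3, 2, 5, 4).
Repeating from the next unused element and collecting all non-trivial cycles gives (1, 7, 8, 6, 3, 2, 5, 4).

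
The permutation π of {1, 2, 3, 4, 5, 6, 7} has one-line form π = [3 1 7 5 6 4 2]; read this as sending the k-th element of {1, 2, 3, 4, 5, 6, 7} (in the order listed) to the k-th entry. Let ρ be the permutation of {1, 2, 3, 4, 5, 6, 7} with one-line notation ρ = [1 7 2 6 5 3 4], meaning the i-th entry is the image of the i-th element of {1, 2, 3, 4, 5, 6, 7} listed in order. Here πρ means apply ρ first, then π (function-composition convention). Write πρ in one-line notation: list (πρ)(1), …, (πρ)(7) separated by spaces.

Chase each element through ρ then π: 1 → 1 → 3; 2 → 7 → 2; 3 → 2 → 1; 4 → 6 → 4; 5 → 5 → 6; 6 → 3 → 7; 7 → 4 → 5.
Collecting the images, πρ = [3 2 1 4 6 7 5].

3 2 1 4 6 7 5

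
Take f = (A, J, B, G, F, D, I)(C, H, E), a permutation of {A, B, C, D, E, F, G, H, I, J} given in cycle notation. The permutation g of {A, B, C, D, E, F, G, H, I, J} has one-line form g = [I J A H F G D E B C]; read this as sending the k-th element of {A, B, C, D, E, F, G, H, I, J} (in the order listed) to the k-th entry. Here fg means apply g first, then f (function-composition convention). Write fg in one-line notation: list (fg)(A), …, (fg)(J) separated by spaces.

Chase each element through g then f: A → I → A; B → J → B; C → A → J; D → H → E; E → F → D; F → G → F; G → D → I; H → E → C; I → B → G; J → C → H.
So fg in one-line form is A B J E D F I C G H.

A B J E D F I C G H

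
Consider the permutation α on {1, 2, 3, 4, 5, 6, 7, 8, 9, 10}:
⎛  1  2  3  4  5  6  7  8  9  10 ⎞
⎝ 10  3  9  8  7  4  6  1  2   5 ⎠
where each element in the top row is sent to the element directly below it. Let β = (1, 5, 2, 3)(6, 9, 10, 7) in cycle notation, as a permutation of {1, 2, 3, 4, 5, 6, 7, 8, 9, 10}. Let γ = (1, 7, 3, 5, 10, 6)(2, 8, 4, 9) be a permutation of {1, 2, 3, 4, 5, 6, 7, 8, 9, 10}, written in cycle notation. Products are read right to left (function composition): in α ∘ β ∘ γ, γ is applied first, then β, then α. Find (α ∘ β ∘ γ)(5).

Apply the permutations in order: γ(5) = 10, then β(10) = 7, then α(7) = 6. So (α ∘ β ∘ γ)(5) = 6.

6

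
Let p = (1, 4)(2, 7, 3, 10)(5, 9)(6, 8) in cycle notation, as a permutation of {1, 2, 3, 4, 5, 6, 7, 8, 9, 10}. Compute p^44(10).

10 lies in the 4-cycle (2, 7, 3, 10).
On a 4-cycle, p^4 is the identity, so p^44 = p^0 there (44 ≡ 0 mod 4).
So p^44(10) = 10.

10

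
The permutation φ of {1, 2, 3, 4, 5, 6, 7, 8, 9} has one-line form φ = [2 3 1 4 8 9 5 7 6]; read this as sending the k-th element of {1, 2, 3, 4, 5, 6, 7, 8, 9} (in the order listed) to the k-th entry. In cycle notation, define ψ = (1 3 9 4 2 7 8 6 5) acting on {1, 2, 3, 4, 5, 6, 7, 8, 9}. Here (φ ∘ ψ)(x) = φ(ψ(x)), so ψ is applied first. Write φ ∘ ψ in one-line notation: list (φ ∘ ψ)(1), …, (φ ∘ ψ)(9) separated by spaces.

Chase each element through ψ then φ: 1 → 3 → 1; 2 → 7 → 5; 3 → 9 → 6; 4 → 2 → 3; 5 → 1 → 2; 6 → 5 → 8; 7 → 8 → 7; 8 → 6 → 9; 9 → 4 → 4.
So φ ∘ ψ in one-line form is 1 5 6 3 2 8 7 9 4.

1 5 6 3 2 8 7 9 4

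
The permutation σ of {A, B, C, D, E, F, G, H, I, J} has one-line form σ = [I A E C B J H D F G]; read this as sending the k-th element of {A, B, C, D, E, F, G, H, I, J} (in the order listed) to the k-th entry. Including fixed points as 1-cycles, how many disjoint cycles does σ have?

1

The cycle decomposition is (A, I, F, J, G, H, D, C, E, B), which has 1 cycle (counting 1-cycles).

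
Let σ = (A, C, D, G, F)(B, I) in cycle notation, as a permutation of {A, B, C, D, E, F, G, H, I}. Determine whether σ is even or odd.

The cycle lengths are 5, 2, 1, 1.
A cycle of length ℓ contributes ℓ−1 transpositions, so σ is a product of 4 + 1 = 5 transpositions — odd.

odd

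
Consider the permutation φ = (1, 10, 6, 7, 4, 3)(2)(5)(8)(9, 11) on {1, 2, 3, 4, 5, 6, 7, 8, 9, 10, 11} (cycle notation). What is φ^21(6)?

6 lies in the 6-cycle (1, 10, 6, 7, 4, 3).
Since the cycle has length 6, φ^21 acts on it the same as φ^3 (21 mod 6 = 3).
Stepping 3 places around the cycle: 6 → 7 → 4 → 3.

3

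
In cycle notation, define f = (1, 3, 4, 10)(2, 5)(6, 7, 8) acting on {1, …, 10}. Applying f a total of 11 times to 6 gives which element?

6 lies in the 3-cycle (6, 7, 8).
On a 3-cycle, f^3 is the identity, so f^11 = f^2 there (11 ≡ 2 mod 3).
Stepping 2 places around the cycle: 6 → 7 → 8.

8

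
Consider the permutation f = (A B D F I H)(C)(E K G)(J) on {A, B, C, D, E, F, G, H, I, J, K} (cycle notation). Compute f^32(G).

G lies in the 3-cycle (E K G).
Powers repeat with period 3 on this cycle, and 32 mod 3 = 2, so f^32(G) = f^2(G).
Advancing 2 steps from G: G → E → K.

K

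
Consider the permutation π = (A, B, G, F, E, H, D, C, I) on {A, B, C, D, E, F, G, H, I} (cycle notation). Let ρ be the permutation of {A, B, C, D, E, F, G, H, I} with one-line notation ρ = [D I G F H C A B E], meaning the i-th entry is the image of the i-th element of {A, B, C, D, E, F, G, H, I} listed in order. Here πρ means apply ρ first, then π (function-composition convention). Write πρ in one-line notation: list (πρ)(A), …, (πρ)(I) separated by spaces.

(πρ)(x) = π(ρ(x)). Computing each image: π(ρ(A)) = π(D) = C, π(ρ(B)) = π(I) = A, π(ρ(C)) = π(G) = F, π(ρ(D)) = π(F) = E, π(ρ(E)) = π(H) = D, π(ρ(F)) = π(C) = I, π(ρ(G)) = π(A) = B, π(ρ(H)) = π(B) = G, π(ρ(I)) = π(E) = H.
Hence πρ = [C A F E D I B G H].

C A F E D I B G H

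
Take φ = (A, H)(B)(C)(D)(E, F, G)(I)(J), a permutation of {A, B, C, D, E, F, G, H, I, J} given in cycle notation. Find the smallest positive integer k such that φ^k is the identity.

6

The cycle type of φ is (3, 2, 1, 1, 1, 1, 1).
The order of φ is the least common multiple of its cycle lengths: lcm(3, 2) = 6.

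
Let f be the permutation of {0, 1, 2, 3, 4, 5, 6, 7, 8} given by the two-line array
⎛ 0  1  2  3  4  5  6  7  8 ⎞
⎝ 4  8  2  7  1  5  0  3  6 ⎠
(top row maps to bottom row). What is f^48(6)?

1

Tracing 6 → 0 → … returns to 6 after 5 steps, so 6 lies in a 5-cycle (0 4 1 8 6).
Powers repeat with period 5 on this cycle, and 48 mod 5 = 3, so f^48(6) = f^3(6).
Advancing 3 steps from 6: 6 → 0 → 4 → 1.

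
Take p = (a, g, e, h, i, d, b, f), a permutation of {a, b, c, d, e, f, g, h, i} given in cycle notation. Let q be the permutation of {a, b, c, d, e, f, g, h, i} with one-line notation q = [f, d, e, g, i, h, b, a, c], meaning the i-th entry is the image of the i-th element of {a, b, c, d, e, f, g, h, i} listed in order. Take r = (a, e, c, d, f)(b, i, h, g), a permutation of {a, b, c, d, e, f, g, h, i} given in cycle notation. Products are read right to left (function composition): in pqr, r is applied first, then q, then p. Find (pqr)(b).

c

Apply the permutations in order: r(b) = i, then q(i) = c, then p(c) = c. So (pqr)(b) = c.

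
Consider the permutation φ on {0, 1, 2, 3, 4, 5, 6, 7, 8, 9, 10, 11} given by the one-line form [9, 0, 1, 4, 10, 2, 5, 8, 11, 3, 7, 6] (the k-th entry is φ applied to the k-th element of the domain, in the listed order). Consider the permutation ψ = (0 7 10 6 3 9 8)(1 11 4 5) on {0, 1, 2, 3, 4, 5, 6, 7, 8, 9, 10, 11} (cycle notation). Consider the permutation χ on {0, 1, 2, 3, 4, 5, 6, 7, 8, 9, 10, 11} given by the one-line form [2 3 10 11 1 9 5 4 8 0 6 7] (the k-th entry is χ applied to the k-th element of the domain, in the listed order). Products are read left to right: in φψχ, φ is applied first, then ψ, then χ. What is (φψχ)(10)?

6

(φψχ)(10) = χ(ψ(φ(10))). φ(10) = 7, then ψ(7) = 10, then χ(10) = 6, so the result is 6.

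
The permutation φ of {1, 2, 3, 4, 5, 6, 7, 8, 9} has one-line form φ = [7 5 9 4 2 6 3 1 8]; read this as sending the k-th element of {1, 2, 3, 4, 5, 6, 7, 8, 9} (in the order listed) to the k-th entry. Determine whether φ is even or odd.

In disjoint-cycle form the cycle lengths are 5, 2, 1, 1.
A cycle of length ℓ contributes ℓ−1 transpositions, so φ is a product of 4 + 1 = 5 transpositions — odd.

odd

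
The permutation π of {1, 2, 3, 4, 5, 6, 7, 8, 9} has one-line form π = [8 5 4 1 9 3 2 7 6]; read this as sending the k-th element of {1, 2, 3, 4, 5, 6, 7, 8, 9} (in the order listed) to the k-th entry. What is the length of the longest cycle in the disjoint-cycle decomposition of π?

Decomposing into disjoint cycles gives (1 8 7 2 5 9 6 3 4); the longest has length 9.

9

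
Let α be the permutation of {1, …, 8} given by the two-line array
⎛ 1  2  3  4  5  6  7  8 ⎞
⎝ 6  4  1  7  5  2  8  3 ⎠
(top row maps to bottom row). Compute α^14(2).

2

Tracing 2 → 4 → … returns to 2 after 7 steps, so 2 lies in a 7-cycle (1, 6, 2, 4, 7, 8, 3).
Powers repeat with period 7 on this cycle, and 14 mod 7 = 0, so α^14(2) = α^0(2).
So α^14(2) = 2.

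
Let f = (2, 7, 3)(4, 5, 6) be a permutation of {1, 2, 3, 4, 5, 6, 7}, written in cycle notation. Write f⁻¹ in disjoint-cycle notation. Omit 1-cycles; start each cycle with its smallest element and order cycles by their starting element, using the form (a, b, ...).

(2, 3, 7)(4, 6, 5)

The inverse reverses each cycle.
After reversing and putting each cycle's least element first, f⁻¹ = (2, 3, 7)(4, 6, 5).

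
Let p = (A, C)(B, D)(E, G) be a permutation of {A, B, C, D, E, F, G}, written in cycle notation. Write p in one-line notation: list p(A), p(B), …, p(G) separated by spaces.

Reading each image from the cycles: A↦C, B↦D, C↦A, D↦B, E↦G, F↦F, G↦E.
So the one-line form is C D A B G F E.

C D A B G F E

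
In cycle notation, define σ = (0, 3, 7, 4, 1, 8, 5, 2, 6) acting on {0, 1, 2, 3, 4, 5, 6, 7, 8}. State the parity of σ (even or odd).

The cycle lengths are 9.
A cycle of length ℓ contributes ℓ−1 transpositions, so σ is a product of 8 transpositions — even.

even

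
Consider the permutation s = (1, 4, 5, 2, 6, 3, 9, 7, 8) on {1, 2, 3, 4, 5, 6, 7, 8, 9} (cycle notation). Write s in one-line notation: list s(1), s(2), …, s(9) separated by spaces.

4 6 9 5 2 3 8 1 7

Each element maps to the next entry in its cycle (wrapping to the front): 1→4, 2→6, 3→9, 4→5, 5→2, 6→3, 7→8, 8→1, 9→7.
So the one-line form is 4 6 9 5 2 3 8 1 7.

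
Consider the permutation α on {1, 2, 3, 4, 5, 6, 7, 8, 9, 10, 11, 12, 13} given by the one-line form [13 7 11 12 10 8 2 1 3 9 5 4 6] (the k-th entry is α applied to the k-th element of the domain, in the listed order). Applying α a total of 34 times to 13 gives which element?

8

Tracing 13 → 6 → … returns to 13 after 4 steps, so 13 lies in a 4-cycle (1 13 6 8).
Powers repeat with period 4 on this cycle, and 34 mod 4 = 2, so α^34(13) = α^2(13).
Stepping 2 places around the cycle: 13 → 6 → 8.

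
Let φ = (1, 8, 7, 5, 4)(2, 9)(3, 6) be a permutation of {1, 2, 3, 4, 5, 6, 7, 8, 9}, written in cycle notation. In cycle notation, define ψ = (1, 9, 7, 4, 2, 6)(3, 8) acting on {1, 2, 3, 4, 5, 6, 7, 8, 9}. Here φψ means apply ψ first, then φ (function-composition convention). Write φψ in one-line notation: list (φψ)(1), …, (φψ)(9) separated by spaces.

Chase each element through ψ then φ: 1 → 9 → 2; 2 → 6 → 3; 3 → 8 → 7; 4 → 2 → 9; 5 → 5 → 4; 6 → 1 → 8; 7 → 4 → 1; 8 → 3 → 6; 9 → 7 → 5.
Collecting the images, φψ = [2 3 7 9 4 8 1 6 5].

2 3 7 9 4 8 1 6 5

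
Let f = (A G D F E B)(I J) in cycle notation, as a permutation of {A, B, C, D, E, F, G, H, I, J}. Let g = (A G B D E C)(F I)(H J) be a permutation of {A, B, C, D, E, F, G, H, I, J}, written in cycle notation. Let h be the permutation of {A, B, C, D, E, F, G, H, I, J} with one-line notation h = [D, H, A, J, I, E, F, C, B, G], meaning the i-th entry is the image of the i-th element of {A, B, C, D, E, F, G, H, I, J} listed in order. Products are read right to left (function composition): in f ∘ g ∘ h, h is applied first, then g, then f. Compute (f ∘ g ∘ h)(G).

(f ∘ g ∘ h)(G) = f(g(h(G))). h(G) = F, then g(F) = I, then f(I) = J, so the result is J.

J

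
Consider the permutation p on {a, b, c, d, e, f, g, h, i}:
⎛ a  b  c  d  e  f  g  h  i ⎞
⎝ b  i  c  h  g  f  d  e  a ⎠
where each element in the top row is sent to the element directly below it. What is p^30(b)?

b

Tracing b → i → … returns to b after 3 steps, so b lies in a 3-cycle (a, b, i).
On a 3-cycle, p^3 is the identity, so p^30 = p^0 there (30 ≡ 0 mod 3).
So p^30(b) = b.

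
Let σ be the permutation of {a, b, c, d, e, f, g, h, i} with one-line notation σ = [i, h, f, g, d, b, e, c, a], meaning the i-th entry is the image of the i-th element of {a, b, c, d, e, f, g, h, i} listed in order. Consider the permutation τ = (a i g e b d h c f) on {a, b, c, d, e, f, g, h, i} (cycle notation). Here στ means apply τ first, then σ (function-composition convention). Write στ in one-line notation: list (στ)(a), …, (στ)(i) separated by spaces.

a g b c h i d f e

Chase each element through τ then σ: a → i → a; b → d → g; c → f → b; d → h → c; e → b → h; f → a → i; g → e → d; h → c → f; i → g → e.
Collecting the images, στ = [a g b c h i d f e].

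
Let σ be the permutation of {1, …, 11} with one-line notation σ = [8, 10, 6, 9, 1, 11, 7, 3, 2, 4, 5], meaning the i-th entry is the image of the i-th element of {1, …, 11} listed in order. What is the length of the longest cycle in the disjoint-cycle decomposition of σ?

Decomposing into disjoint cycles gives (1, 8, 3, 6, 11, 5)(2, 10, 4, 9); the longest has length 6.

6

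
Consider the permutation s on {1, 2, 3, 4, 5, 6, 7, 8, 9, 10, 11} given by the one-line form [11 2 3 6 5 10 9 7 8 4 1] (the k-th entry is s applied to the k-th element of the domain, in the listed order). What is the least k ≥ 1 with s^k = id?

The disjoint-cycle form of s has cycle lengths 3, 3, 2, 1, 1, 1.
The order is lcm(3, 3, 2) = 6.

6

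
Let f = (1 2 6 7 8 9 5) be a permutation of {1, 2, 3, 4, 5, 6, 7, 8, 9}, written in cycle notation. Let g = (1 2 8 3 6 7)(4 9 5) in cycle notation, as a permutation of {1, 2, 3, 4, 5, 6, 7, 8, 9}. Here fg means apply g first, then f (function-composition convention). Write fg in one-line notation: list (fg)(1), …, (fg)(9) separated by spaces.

6 9 7 5 4 8 2 3 1

(fg)(x) = f(g(x)). Computing each image: f(g(1)) = f(2) = 6, f(g(2)) = f(8) = 9, f(g(3)) = f(6) = 7, f(g(4)) = f(9) = 5, f(g(5)) = f(4) = 4, f(g(6)) = f(7) = 8, f(g(7)) = f(1) = 2, f(g(8)) = f(3) = 3, f(g(9)) = f(5) = 1.
Hence fg = [6 9 7 5 4 8 2 3 1].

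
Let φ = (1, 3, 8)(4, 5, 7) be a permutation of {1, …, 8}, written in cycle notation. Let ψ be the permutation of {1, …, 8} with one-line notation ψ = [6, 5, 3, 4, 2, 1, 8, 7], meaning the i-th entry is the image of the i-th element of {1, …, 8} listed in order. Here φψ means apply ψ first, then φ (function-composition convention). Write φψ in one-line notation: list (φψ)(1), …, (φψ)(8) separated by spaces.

6 7 8 5 2 3 1 4

(φψ)(x) = φ(ψ(x)). Computing each image: φ(ψ(1)) = φ(6) = 6, φ(ψ(2)) = φ(5) = 7, φ(ψ(3)) = φ(3) = 8, φ(ψ(4)) = φ(4) = 5, φ(ψ(5)) = φ(2) = 2, φ(ψ(6)) = φ(1) = 3, φ(ψ(7)) = φ(8) = 1, φ(ψ(8)) = φ(7) = 4.
Hence φψ = [6 7 8 5 2 3 1 4].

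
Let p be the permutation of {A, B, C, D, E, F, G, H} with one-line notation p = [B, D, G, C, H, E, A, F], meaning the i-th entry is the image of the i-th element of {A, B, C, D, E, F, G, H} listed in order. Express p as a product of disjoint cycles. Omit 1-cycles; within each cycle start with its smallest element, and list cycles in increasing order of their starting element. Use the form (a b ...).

Start at A and follow images: A → B → D → C → G → A, giving the cycle (A B D C G).
Repeating from the next unused element and collecting all non-trivial cycles gives (A B D C G)(E H F).

(A B D C G)(E H F)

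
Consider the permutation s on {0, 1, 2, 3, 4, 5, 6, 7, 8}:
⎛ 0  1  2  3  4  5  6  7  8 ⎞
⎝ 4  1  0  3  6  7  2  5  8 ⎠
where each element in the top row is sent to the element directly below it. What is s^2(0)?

Tracing 0 → 4 → … returns to 0 after 4 steps, so 0 lies in a 4-cycle (0 4 6 2).
Advancing 2 steps from 0: 0 → 4 → 6.

6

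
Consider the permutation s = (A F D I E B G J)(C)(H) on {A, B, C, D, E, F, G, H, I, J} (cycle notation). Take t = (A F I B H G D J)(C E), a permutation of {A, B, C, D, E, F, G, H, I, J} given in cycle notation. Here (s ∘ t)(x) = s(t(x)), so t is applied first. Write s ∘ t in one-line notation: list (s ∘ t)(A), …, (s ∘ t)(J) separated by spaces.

(s ∘ t)(x) = s(t(x)). Computing each image: s(t(A)) = s(F) = D, s(t(B)) = s(H) = H, s(t(C)) = s(E) = B, s(t(D)) = s(J) = A, s(t(E)) = s(C) = C, s(t(F)) = s(I) = E, s(t(G)) = s(D) = I, s(t(H)) = s(G) = J, s(t(I)) = s(B) = G, s(t(J)) = s(A) = F.
Hence s ∘ t = [D H B A C E I J G F].

D H B A C E I J G F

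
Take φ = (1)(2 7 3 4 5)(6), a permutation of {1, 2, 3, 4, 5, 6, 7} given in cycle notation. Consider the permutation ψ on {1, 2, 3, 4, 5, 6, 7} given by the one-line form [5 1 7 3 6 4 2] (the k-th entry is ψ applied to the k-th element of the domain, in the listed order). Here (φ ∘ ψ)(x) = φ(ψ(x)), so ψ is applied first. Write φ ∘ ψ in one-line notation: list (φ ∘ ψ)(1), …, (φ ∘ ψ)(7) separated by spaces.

Chase each element through ψ then φ: 1 → 5 → 2; 2 → 1 → 1; 3 → 7 → 3; 4 → 3 → 4; 5 → 6 → 6; 6 → 4 → 5; 7 → 2 → 7.
Collecting the images, φ ∘ ψ = [2 1 3 4 6 5 7].

2 1 3 4 6 5 7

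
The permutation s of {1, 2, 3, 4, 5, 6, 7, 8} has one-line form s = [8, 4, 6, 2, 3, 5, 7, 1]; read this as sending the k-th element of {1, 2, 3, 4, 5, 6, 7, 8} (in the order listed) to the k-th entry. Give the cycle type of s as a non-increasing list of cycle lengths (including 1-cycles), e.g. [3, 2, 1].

The disjoint cycles are (1 8)(2 4)(3 6 5)(7), with lengths 3, 2, 2, 1 in non-increasing order.

[3, 2, 2, 1]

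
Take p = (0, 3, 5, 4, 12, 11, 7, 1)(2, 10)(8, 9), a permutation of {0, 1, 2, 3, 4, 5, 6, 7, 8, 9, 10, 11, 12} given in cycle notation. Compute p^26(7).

0

7 lies in the 8-cycle (0, 3, 5, 4, 12, 11, 7, 1).
Since the cycle has length 8, p^26 acts on it the same as p^2 (26 mod 8 = 2).
Stepping 2 places around the cycle: 7 → 1 → 0.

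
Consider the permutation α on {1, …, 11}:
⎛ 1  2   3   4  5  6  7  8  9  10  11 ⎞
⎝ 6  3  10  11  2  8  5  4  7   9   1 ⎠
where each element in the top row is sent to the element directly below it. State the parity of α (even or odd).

In disjoint-cycle form the cycle lengths are 6, 5.
A cycle of length ℓ contributes ℓ−1 transpositions, so α is a product of 5 + 4 = 9 transpositions — odd.

odd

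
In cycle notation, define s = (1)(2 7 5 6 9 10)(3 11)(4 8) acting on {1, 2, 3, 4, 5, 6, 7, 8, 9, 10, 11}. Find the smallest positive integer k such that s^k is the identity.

6

The cycle type of s is (6, 2, 2, 1).
The order is lcm(6, 2, 2) = 6.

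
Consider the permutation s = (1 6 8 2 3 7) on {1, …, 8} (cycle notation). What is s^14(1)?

1 lies in the 6-cycle (1 6 8 2 3 7).
On a 6-cycle, s^6 is the identity, so s^14 = s^2 there (14 ≡ 2 mod 6).
Stepping 2 places around the cycle: 1 → 6 → 8.

8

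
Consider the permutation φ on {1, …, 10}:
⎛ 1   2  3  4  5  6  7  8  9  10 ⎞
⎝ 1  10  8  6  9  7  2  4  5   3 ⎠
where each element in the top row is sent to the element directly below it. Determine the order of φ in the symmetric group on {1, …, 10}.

Writing φ as disjoint cycles, the cycle lengths are 7, 2, 1.
Since disjoint cycles commute, ord(φ) = lcm(7, 2) = 14.

14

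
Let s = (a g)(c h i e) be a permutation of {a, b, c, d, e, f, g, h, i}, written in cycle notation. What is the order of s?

4

The disjoint cycles have lengths 4, 2, 1, 1, 1.
Since disjoint cycles commute, ord(s) = lcm(4, 2) = 4.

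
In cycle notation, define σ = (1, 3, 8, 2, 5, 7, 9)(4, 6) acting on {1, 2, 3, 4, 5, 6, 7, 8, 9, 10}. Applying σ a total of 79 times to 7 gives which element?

7 lies in the 7-cycle (1, 3, 8, 2, 5, 7, 9).
Since the cycle has length 7, σ^79 acts on it the same as σ^2 (79 mod 7 = 2).
Stepping 2 places around the cycle: 7 → 9 → 1.

1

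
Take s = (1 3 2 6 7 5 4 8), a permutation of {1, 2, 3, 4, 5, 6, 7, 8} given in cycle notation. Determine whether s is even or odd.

odd

The cycle lengths are 8.
A cycle is odd iff its length is even; s has 1 even-length cycle, so sgn(s) = (−1)^1 and s is odd.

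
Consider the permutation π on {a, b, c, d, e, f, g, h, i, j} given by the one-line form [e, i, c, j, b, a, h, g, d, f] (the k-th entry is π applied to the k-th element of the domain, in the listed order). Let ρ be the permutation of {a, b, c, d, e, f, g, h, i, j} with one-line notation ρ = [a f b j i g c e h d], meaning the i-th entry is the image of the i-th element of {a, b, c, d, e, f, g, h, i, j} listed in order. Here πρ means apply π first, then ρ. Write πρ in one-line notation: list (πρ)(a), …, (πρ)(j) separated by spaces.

i h b d f a e c j g

Chase each element through π then ρ: a → e → i; b → i → h; c → c → b; d → j → d; e → b → f; f → a → a; g → h → e; h → g → c; i → d → j; j → f → g.
Collecting the images, πρ = [i h b d f a e c j g].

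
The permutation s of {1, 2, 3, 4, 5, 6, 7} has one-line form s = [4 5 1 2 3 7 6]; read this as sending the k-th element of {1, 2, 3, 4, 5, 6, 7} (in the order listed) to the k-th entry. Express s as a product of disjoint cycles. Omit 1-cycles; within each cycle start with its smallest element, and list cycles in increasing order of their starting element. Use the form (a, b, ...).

From 1: 1 → 4 → 2 → 5 → 3 → 1, closing the cycle (1, 4, 2, 5, 3).
Repeating from the next unused element and collecting all non-trivial cycles gives (1, 4, 2, 5, 3)(6, 7).

(1, 4, 2, 5, 3)(6, 7)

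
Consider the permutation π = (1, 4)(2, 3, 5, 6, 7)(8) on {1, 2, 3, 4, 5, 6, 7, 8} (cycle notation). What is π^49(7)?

7 lies in the 5-cycle (2, 3, 5, 6, 7).
On a 5-cycle, π^5 is the identity, so π^49 = π^4 there (49 ≡ 4 mod 5).
Stepping 4 places around the cycle: 7 → 2 → 3 → 5 → 6.

6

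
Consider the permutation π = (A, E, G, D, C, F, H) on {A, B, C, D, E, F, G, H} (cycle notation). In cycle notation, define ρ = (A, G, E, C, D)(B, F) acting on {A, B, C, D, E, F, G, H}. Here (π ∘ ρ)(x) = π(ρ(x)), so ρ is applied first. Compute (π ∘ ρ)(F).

First apply ρ: ρ(F) = B, then π(B) = B. Thus (π ∘ ρ)(F) = B.

B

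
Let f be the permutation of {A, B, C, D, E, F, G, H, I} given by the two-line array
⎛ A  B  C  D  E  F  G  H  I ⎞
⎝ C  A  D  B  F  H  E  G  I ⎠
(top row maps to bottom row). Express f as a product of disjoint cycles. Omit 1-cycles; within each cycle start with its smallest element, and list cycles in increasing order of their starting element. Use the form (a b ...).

From A: A → C → D → B → A, closing the cycle (A C D B).
Continuing from each remaining unvisited element yields (A C D B)(E F H G).

(A C D B)(E F H G)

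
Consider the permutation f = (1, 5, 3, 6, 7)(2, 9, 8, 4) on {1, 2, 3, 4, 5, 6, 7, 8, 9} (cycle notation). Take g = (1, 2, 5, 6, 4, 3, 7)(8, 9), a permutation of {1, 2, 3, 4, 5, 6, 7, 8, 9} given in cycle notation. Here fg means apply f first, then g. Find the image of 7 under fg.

2

(fg)(7) = g(f(7)). f(7) = 1, then g(1) = 2. So (fg)(7) = 2.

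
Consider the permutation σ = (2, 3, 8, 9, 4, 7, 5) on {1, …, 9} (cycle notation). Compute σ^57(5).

2

5 lies in the 7-cycle (2, 3, 8, 9, 4, 7, 5).
Since the cycle has length 7, σ^57 acts on it the same as σ^1 (57 mod 7 = 1).
Stepping 1 place around the cycle: 5 → 2.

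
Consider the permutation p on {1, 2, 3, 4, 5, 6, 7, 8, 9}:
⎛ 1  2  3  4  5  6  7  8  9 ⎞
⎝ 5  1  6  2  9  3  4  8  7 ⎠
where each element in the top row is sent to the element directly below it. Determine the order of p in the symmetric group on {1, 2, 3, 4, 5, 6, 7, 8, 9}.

Decomposing into disjoint cycles gives cycle lengths 6, 2, 1.
The order of p is the least common multiple of its cycle lengths: lcm(6, 2) = 6.

6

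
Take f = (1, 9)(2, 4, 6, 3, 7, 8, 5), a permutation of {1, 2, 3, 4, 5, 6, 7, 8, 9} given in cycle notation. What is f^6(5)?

8

5 lies in the 7-cycle (2, 4, 6, 3, 7, 8, 5).
Advancing 6 steps from 5: 5 → 2 → 4 → 6 → 3 → 7 → 8.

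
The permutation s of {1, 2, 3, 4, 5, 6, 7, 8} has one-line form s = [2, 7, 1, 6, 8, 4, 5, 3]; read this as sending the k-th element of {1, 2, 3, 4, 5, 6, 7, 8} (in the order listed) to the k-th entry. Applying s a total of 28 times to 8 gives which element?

Tracing 8 → 3 → … returns to 8 after 6 steps, so 8 lies in a 6-cycle (1 2 7 5 8 3).
On a 6-cycle, s^6 is the identity, so s^28 = s^4 there (28 ≡ 4 mod 6).
Stepping 4 places around the cycle: 8 → 3 → 1 → 2 → 7.

7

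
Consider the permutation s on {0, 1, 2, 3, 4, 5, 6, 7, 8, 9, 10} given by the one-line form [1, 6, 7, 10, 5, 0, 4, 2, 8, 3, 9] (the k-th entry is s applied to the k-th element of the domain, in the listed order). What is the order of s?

30

Writing s as disjoint cycles, the cycle lengths are 5, 3, 2, 1.
Since disjoint cycles commute, ord(s) = lcm(5, 3, 2) = 30.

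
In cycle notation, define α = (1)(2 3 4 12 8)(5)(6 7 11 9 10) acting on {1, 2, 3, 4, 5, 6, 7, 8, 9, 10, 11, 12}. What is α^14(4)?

3

4 lies in the 5-cycle (2 3 4 12 8).
Powers repeat with period 5 on this cycle, and 14 mod 5 = 4, so α^14(4) = α^4(4).
Stepping 4 places around the cycle: 4 → 12 → 8 → 2 → 3.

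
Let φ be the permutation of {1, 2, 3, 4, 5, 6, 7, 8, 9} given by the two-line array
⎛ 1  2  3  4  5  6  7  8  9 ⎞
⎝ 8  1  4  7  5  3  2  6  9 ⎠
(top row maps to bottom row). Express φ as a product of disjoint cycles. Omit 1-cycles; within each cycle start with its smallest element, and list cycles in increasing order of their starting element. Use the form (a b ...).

(1 8 6 3 4 7 2)

Iterating φ from 1 gives 1 → 8 → 6 → 3 → 4 → 7 → 2 → 1; that is the 7-cycle (1 8 6 3 4 7 2).
Continuing from each remaining unvisited element yields (1 8 6 3 4 7 2).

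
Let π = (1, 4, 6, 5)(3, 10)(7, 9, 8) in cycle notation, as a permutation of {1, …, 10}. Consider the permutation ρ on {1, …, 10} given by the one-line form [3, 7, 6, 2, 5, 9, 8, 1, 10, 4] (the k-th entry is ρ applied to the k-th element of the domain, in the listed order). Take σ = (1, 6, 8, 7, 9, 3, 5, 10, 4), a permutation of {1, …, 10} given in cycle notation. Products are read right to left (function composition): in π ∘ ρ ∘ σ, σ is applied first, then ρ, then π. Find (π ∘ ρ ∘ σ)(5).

Apply the permutations in order: σ(5) = 10, then ρ(10) = 4, then π(4) = 6. So (π ∘ ρ ∘ σ)(5) = 6.

6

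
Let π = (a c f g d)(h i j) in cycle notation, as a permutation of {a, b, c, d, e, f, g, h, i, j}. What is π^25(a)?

a lies in the 5-cycle (a c f g d).
Since the cycle has length 5, π^25 acts on it the same as π^0 (25 mod 5 = 0).
So π^25(a) = a.

a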